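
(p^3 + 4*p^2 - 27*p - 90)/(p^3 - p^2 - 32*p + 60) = (p + 3)/(p - 2)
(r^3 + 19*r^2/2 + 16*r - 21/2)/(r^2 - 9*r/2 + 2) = (r^2 + 10*r + 21)/(r - 4)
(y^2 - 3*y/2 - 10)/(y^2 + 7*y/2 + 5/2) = (y - 4)/(y + 1)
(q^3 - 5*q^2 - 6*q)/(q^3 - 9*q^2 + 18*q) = (q + 1)/(q - 3)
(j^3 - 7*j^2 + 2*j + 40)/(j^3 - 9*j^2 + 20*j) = (j + 2)/j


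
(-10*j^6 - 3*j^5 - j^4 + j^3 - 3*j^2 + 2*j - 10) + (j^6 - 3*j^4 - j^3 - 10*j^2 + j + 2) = -9*j^6 - 3*j^5 - 4*j^4 - 13*j^2 + 3*j - 8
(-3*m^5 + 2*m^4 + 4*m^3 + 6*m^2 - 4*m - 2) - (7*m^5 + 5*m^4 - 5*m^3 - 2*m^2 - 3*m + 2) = -10*m^5 - 3*m^4 + 9*m^3 + 8*m^2 - m - 4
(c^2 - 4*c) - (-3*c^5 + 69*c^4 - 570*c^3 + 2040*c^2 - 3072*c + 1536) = 3*c^5 - 69*c^4 + 570*c^3 - 2039*c^2 + 3068*c - 1536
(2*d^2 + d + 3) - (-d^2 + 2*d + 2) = 3*d^2 - d + 1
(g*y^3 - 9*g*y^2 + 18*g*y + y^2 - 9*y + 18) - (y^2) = g*y^3 - 9*g*y^2 + 18*g*y - 9*y + 18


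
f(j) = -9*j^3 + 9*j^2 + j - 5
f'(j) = -27*j^2 + 18*j + 1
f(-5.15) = 1457.87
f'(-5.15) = -807.81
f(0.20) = -4.51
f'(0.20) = 3.52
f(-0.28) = -4.38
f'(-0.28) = -6.16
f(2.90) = -145.91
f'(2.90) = -173.87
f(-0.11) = -4.99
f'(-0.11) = -1.31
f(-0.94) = 9.49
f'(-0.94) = -39.78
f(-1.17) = 20.56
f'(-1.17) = -57.02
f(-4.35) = 901.77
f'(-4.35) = -588.21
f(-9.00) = 7276.00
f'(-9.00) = -2348.00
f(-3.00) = 316.00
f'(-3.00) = -296.00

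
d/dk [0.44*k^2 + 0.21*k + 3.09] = 0.88*k + 0.21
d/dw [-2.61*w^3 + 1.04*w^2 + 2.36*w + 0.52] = -7.83*w^2 + 2.08*w + 2.36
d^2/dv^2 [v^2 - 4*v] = 2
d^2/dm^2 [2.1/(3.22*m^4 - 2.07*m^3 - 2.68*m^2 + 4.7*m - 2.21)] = ((-81.144*m^2 + 26.082*m + 11.256)*(-3.22*m^4 + 2.07*m^3 + 2.68*m^2 - 4.7*m + 2.21) - 2.1*(12.88*m^3 - 6.21*m^2 - 5.36*m + 4.7)*(25.76*m^3 - 12.42*m^2 - 10.72*m + 9.4))/(-3.22*m^4 + 2.07*m^3 + 2.68*m^2 - 4.7*m + 2.21)^3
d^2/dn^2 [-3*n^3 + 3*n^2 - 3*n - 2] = 6 - 18*n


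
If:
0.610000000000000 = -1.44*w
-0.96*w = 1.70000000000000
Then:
No Solution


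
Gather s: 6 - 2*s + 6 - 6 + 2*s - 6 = 0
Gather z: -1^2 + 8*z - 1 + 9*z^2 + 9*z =9*z^2 + 17*z - 2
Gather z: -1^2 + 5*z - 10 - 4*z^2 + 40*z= -4*z^2 + 45*z - 11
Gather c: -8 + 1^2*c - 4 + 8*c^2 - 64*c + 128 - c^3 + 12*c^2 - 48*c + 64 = -c^3 + 20*c^2 - 111*c + 180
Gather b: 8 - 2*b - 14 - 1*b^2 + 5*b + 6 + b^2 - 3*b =0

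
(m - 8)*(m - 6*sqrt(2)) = m^2 - 6*sqrt(2)*m - 8*m + 48*sqrt(2)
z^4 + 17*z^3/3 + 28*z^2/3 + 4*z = z*(z + 2/3)*(z + 2)*(z + 3)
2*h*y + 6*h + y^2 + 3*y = (2*h + y)*(y + 3)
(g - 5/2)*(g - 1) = g^2 - 7*g/2 + 5/2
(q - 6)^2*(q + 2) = q^3 - 10*q^2 + 12*q + 72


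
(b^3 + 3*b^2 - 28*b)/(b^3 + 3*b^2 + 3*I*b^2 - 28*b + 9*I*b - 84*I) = b/(b + 3*I)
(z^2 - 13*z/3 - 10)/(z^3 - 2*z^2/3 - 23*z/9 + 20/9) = 3*(z - 6)/(3*z^2 - 7*z + 4)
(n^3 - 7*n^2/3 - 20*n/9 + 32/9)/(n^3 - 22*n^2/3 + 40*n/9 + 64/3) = (n - 1)/(n - 6)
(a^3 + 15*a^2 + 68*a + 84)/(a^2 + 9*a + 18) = (a^2 + 9*a + 14)/(a + 3)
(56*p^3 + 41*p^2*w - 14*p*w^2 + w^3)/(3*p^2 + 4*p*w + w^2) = (56*p^2 - 15*p*w + w^2)/(3*p + w)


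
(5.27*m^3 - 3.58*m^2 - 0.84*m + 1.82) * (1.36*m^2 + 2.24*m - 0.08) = 7.1672*m^5 + 6.936*m^4 - 9.5832*m^3 + 0.88*m^2 + 4.144*m - 0.1456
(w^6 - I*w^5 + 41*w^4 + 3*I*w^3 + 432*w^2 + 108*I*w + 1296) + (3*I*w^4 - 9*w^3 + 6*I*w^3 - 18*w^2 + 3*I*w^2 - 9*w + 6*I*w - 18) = w^6 - I*w^5 + 41*w^4 + 3*I*w^4 - 9*w^3 + 9*I*w^3 + 414*w^2 + 3*I*w^2 - 9*w + 114*I*w + 1278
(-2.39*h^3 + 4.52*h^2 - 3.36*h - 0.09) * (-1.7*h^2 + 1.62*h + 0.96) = 4.063*h^5 - 11.5558*h^4 + 10.74*h^3 - 0.951000000000001*h^2 - 3.3714*h - 0.0864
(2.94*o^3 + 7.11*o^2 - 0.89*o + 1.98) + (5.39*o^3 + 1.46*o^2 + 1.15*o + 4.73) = 8.33*o^3 + 8.57*o^2 + 0.26*o + 6.71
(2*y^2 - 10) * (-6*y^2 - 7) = -12*y^4 + 46*y^2 + 70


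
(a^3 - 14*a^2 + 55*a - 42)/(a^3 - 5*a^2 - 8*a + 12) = (a - 7)/(a + 2)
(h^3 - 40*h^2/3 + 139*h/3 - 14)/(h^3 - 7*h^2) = 1 - 19/(3*h) + 2/h^2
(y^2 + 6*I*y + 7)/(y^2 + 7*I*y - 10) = (y^2 + 6*I*y + 7)/(y^2 + 7*I*y - 10)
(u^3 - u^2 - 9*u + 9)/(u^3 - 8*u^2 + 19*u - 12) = (u + 3)/(u - 4)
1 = 1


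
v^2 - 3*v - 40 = (v - 8)*(v + 5)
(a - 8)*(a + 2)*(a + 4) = a^3 - 2*a^2 - 40*a - 64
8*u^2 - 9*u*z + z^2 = (-8*u + z)*(-u + z)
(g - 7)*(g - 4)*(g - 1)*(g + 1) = g^4 - 11*g^3 + 27*g^2 + 11*g - 28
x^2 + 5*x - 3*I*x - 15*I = (x + 5)*(x - 3*I)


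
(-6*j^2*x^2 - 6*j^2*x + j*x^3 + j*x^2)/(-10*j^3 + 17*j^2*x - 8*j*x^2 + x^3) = j*x*(6*j*x + 6*j - x^2 - x)/(10*j^3 - 17*j^2*x + 8*j*x^2 - x^3)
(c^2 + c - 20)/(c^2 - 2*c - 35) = (c - 4)/(c - 7)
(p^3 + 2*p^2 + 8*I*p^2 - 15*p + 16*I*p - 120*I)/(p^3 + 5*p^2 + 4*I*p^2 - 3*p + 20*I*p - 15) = (p^2 + p*(-3 + 8*I) - 24*I)/(p^2 + 4*I*p - 3)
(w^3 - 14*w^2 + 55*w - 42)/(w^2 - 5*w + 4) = (w^2 - 13*w + 42)/(w - 4)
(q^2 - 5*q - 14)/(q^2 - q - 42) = (q + 2)/(q + 6)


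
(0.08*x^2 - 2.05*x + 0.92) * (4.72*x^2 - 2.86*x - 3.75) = 0.3776*x^4 - 9.9048*x^3 + 9.9054*x^2 + 5.0563*x - 3.45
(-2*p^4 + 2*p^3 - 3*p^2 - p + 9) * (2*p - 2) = -4*p^5 + 8*p^4 - 10*p^3 + 4*p^2 + 20*p - 18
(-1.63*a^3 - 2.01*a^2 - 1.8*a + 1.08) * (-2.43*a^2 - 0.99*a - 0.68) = 3.9609*a^5 + 6.498*a^4 + 7.4723*a^3 + 0.5244*a^2 + 0.1548*a - 0.7344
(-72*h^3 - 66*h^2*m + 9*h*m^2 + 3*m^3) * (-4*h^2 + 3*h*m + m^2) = 288*h^5 + 48*h^4*m - 306*h^3*m^2 - 51*h^2*m^3 + 18*h*m^4 + 3*m^5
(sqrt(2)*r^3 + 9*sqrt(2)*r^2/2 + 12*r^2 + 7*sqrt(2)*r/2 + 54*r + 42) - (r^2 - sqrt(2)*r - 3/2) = sqrt(2)*r^3 + 9*sqrt(2)*r^2/2 + 11*r^2 + 9*sqrt(2)*r/2 + 54*r + 87/2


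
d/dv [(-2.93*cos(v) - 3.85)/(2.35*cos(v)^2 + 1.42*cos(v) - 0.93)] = (6.8855*sin(v)^2 - 18.095*cos(v) - 15.0774)*sin(v)/(2.35*cos(v)^2 + 1.42*cos(v) - 0.93)^2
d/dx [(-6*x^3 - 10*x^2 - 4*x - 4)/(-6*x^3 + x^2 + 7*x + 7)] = 66*x*(-x^3 - 2*x^2 - 4*x - 2)/(36*x^6 - 12*x^5 - 83*x^4 - 70*x^3 + 63*x^2 + 98*x + 49)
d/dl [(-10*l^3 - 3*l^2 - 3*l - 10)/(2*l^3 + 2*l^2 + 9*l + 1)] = (-14*l^4 - 168*l^3 + 9*l^2 + 34*l + 87)/(4*l^6 + 8*l^5 + 40*l^4 + 40*l^3 + 85*l^2 + 18*l + 1)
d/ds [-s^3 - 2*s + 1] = -3*s^2 - 2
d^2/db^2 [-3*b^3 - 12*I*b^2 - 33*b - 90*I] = -18*b - 24*I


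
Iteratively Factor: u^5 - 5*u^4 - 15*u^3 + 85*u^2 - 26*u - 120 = (u + 1)*(u^4 - 6*u^3 - 9*u^2 + 94*u - 120) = (u - 2)*(u + 1)*(u^3 - 4*u^2 - 17*u + 60) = (u - 3)*(u - 2)*(u + 1)*(u^2 - u - 20) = (u - 5)*(u - 3)*(u - 2)*(u + 1)*(u + 4)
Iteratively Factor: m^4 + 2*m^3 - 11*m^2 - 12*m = (m)*(m^3 + 2*m^2 - 11*m - 12) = m*(m + 1)*(m^2 + m - 12) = m*(m + 1)*(m + 4)*(m - 3)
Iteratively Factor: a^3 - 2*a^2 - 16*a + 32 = (a - 2)*(a^2 - 16) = (a - 2)*(a + 4)*(a - 4)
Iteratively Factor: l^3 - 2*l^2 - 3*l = (l)*(l^2 - 2*l - 3) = l*(l + 1)*(l - 3)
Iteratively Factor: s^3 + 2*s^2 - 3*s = (s + 3)*(s^2 - s) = s*(s + 3)*(s - 1)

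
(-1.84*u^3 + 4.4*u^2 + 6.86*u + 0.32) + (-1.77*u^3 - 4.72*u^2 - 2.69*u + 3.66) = -3.61*u^3 - 0.319999999999999*u^2 + 4.17*u + 3.98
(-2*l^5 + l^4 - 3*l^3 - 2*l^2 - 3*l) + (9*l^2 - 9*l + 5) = -2*l^5 + l^4 - 3*l^3 + 7*l^2 - 12*l + 5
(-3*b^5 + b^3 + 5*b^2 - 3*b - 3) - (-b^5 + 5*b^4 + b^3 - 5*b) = -2*b^5 - 5*b^4 + 5*b^2 + 2*b - 3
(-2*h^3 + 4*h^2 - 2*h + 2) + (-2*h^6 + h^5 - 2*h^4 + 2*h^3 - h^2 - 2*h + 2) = -2*h^6 + h^5 - 2*h^4 + 3*h^2 - 4*h + 4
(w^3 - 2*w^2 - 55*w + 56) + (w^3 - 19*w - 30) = 2*w^3 - 2*w^2 - 74*w + 26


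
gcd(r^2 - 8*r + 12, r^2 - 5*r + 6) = r - 2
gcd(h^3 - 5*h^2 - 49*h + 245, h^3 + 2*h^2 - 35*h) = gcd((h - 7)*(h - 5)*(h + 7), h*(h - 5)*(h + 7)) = h^2 + 2*h - 35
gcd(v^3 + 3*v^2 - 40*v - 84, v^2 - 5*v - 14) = v + 2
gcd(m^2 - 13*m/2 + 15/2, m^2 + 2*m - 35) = m - 5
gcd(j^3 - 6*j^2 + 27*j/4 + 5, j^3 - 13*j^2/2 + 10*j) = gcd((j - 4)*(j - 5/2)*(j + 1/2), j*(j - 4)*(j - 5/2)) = j^2 - 13*j/2 + 10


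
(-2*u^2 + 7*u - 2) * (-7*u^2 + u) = 14*u^4 - 51*u^3 + 21*u^2 - 2*u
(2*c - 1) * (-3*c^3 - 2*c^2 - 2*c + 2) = -6*c^4 - c^3 - 2*c^2 + 6*c - 2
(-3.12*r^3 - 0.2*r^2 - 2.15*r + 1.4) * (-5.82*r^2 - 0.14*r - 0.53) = 18.1584*r^5 + 1.6008*r^4 + 14.1946*r^3 - 7.741*r^2 + 0.9435*r - 0.742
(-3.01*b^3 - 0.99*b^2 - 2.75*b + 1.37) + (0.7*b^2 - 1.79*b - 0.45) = -3.01*b^3 - 0.29*b^2 - 4.54*b + 0.92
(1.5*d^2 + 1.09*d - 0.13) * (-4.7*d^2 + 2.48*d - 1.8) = -7.05*d^4 - 1.403*d^3 + 0.6142*d^2 - 2.2844*d + 0.234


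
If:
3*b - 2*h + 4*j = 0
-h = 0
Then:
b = -4*j/3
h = 0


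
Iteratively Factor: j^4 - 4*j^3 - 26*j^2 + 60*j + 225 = (j + 3)*(j^3 - 7*j^2 - 5*j + 75) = (j - 5)*(j + 3)*(j^2 - 2*j - 15) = (j - 5)*(j + 3)^2*(j - 5)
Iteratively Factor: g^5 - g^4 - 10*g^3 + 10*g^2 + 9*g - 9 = (g + 3)*(g^4 - 4*g^3 + 2*g^2 + 4*g - 3) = (g + 1)*(g + 3)*(g^3 - 5*g^2 + 7*g - 3) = (g - 1)*(g + 1)*(g + 3)*(g^2 - 4*g + 3) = (g - 1)^2*(g + 1)*(g + 3)*(g - 3)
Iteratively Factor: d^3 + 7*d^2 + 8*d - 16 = (d + 4)*(d^2 + 3*d - 4) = (d - 1)*(d + 4)*(d + 4)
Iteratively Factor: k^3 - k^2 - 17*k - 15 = (k + 1)*(k^2 - 2*k - 15) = (k - 5)*(k + 1)*(k + 3)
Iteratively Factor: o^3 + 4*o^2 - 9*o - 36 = (o - 3)*(o^2 + 7*o + 12) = (o - 3)*(o + 4)*(o + 3)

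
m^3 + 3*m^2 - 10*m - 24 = (m - 3)*(m + 2)*(m + 4)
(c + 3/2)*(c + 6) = c^2 + 15*c/2 + 9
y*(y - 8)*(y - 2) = y^3 - 10*y^2 + 16*y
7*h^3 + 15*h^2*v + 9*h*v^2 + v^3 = (h + v)^2*(7*h + v)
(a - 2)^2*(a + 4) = a^3 - 12*a + 16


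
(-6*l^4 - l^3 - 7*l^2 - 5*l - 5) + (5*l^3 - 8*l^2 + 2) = -6*l^4 + 4*l^3 - 15*l^2 - 5*l - 3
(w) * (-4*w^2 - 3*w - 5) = -4*w^3 - 3*w^2 - 5*w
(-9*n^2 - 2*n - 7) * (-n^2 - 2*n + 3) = 9*n^4 + 20*n^3 - 16*n^2 + 8*n - 21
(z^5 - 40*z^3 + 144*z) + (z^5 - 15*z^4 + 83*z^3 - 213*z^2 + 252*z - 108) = 2*z^5 - 15*z^4 + 43*z^3 - 213*z^2 + 396*z - 108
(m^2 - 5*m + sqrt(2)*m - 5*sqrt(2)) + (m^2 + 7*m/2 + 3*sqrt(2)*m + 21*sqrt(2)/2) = 2*m^2 - 3*m/2 + 4*sqrt(2)*m + 11*sqrt(2)/2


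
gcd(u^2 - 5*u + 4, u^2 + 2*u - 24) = u - 4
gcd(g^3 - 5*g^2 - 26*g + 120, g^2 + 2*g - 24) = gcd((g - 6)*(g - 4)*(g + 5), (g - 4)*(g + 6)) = g - 4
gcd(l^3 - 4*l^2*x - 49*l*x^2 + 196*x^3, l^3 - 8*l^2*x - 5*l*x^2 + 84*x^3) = l^2 - 11*l*x + 28*x^2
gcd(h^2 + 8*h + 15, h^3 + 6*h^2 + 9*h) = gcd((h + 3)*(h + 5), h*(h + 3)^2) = h + 3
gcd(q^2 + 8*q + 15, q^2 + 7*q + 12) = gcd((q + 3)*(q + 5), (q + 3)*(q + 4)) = q + 3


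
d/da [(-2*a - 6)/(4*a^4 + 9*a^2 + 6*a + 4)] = 2*(-4*a^4 - 9*a^2 - 6*a + 2*(a + 3)*(8*a^3 + 9*a + 3) - 4)/(4*a^4 + 9*a^2 + 6*a + 4)^2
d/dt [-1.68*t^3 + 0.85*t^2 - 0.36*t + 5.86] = -5.04*t^2 + 1.7*t - 0.36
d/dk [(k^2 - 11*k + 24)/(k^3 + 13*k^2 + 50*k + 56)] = (-k^4 + 22*k^3 + 121*k^2 - 512*k - 1816)/(k^6 + 26*k^5 + 269*k^4 + 1412*k^3 + 3956*k^2 + 5600*k + 3136)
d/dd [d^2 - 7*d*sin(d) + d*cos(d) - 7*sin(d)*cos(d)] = -d*sin(d) - 7*d*cos(d) + 2*d - 7*sin(d) + cos(d) - 7*cos(2*d)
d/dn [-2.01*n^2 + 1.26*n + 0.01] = 1.26 - 4.02*n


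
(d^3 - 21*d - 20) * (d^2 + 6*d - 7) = d^5 + 6*d^4 - 28*d^3 - 146*d^2 + 27*d + 140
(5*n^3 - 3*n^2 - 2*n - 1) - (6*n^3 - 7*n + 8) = -n^3 - 3*n^2 + 5*n - 9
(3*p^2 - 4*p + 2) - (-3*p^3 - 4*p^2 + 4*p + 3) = 3*p^3 + 7*p^2 - 8*p - 1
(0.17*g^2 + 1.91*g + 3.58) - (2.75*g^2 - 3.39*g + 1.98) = -2.58*g^2 + 5.3*g + 1.6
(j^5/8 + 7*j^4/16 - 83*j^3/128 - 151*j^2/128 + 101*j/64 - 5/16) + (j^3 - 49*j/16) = j^5/8 + 7*j^4/16 + 45*j^3/128 - 151*j^2/128 - 95*j/64 - 5/16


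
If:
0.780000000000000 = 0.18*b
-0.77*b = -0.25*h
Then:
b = 4.33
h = 13.35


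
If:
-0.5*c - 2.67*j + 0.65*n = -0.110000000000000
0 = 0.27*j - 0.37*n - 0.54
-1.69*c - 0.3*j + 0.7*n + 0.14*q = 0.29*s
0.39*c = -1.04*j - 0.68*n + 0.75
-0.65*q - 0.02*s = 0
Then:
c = 57.98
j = -13.59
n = -11.37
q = 10.65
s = -346.14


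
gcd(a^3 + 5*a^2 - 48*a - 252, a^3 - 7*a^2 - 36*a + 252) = a^2 - a - 42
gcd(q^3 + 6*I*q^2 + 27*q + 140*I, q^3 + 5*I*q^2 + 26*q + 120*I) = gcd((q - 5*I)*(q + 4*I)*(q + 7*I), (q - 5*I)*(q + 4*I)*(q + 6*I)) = q^2 - I*q + 20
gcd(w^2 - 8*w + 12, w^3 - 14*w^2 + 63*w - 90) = w - 6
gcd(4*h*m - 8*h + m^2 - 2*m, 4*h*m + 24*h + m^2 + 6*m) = 4*h + m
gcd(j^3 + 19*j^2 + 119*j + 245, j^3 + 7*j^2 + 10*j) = j + 5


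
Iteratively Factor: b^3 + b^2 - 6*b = (b)*(b^2 + b - 6) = b*(b - 2)*(b + 3)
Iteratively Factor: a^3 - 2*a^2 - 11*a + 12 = (a + 3)*(a^2 - 5*a + 4) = (a - 1)*(a + 3)*(a - 4)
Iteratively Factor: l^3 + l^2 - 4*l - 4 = (l + 1)*(l^2 - 4) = (l - 2)*(l + 1)*(l + 2)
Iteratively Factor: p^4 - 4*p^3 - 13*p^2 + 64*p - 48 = (p - 3)*(p^3 - p^2 - 16*p + 16) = (p - 3)*(p + 4)*(p^2 - 5*p + 4) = (p - 4)*(p - 3)*(p + 4)*(p - 1)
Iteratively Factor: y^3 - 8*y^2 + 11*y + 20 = (y + 1)*(y^2 - 9*y + 20) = (y - 5)*(y + 1)*(y - 4)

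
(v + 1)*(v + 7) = v^2 + 8*v + 7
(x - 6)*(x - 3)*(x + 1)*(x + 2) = x^4 - 6*x^3 - 7*x^2 + 36*x + 36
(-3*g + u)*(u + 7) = -3*g*u - 21*g + u^2 + 7*u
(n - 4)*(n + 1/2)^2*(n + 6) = n^4 + 3*n^3 - 87*n^2/4 - 47*n/2 - 6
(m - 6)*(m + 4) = m^2 - 2*m - 24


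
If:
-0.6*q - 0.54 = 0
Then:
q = -0.90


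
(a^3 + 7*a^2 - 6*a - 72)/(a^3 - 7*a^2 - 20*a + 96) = (a + 6)/(a - 8)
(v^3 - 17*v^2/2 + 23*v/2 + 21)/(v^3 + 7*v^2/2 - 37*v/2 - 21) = (v - 6)/(v + 6)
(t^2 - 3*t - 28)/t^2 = 1 - 3/t - 28/t^2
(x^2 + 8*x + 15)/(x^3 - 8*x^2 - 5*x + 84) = (x + 5)/(x^2 - 11*x + 28)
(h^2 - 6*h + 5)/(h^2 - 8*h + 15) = (h - 1)/(h - 3)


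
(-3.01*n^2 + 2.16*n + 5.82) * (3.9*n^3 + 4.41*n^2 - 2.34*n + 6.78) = -11.739*n^5 - 4.8501*n^4 + 39.267*n^3 + 0.204000000000004*n^2 + 1.026*n + 39.4596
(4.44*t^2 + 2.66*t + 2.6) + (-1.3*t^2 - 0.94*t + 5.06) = 3.14*t^2 + 1.72*t + 7.66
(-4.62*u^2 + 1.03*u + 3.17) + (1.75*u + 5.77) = -4.62*u^2 + 2.78*u + 8.94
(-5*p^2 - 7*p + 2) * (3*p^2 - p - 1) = -15*p^4 - 16*p^3 + 18*p^2 + 5*p - 2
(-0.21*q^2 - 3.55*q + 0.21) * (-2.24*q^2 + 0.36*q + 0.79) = 0.4704*q^4 + 7.8764*q^3 - 1.9143*q^2 - 2.7289*q + 0.1659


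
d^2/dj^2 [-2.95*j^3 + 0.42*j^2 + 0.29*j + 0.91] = 0.84 - 17.7*j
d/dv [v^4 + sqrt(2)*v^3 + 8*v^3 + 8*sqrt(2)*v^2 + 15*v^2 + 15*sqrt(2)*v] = 4*v^3 + 3*sqrt(2)*v^2 + 24*v^2 + 16*sqrt(2)*v + 30*v + 15*sqrt(2)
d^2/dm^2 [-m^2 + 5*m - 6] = -2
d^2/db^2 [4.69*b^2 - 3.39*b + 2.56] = 9.38000000000000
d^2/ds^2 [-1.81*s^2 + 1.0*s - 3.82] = -3.62000000000000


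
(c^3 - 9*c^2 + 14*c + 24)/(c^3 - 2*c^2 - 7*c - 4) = (c - 6)/(c + 1)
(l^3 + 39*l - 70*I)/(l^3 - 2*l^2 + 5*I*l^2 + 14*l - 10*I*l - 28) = (l - 5*I)/(l - 2)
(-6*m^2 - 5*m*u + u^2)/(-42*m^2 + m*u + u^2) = (m + u)/(7*m + u)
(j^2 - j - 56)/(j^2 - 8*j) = (j + 7)/j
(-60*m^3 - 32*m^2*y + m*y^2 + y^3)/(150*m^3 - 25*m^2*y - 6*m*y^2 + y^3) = (2*m + y)/(-5*m + y)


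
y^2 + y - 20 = (y - 4)*(y + 5)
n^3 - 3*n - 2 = (n - 2)*(n + 1)^2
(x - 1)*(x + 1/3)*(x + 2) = x^3 + 4*x^2/3 - 5*x/3 - 2/3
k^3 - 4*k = k*(k - 2)*(k + 2)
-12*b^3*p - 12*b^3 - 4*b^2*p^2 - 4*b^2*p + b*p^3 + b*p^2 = (-6*b + p)*(2*b + p)*(b*p + b)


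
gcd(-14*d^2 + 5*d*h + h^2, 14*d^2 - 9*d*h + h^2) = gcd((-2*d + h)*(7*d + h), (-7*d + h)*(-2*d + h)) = 2*d - h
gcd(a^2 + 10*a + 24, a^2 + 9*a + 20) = a + 4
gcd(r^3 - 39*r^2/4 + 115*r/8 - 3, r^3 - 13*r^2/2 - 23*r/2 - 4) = r - 8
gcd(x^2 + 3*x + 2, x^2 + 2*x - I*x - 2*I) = x + 2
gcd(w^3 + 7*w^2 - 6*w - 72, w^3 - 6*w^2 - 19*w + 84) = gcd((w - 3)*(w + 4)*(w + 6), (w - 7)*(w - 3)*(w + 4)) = w^2 + w - 12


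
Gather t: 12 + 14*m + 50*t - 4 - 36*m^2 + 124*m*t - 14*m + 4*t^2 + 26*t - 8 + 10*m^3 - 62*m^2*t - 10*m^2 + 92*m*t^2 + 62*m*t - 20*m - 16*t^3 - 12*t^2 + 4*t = 10*m^3 - 46*m^2 - 20*m - 16*t^3 + t^2*(92*m - 8) + t*(-62*m^2 + 186*m + 80)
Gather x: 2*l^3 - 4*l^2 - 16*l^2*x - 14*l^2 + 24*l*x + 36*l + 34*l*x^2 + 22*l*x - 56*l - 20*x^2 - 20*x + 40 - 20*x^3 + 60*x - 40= 2*l^3 - 18*l^2 - 20*l - 20*x^3 + x^2*(34*l - 20) + x*(-16*l^2 + 46*l + 40)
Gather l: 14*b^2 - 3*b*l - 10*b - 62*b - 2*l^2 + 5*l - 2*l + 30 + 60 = 14*b^2 - 72*b - 2*l^2 + l*(3 - 3*b) + 90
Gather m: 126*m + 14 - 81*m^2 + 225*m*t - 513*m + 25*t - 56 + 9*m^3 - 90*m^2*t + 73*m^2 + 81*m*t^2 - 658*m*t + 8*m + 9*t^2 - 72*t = 9*m^3 + m^2*(-90*t - 8) + m*(81*t^2 - 433*t - 379) + 9*t^2 - 47*t - 42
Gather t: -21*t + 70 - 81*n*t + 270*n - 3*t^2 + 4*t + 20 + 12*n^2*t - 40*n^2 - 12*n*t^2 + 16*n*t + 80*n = -40*n^2 + 350*n + t^2*(-12*n - 3) + t*(12*n^2 - 65*n - 17) + 90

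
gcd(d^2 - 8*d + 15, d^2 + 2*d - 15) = d - 3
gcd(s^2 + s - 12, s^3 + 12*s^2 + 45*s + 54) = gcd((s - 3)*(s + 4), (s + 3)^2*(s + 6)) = 1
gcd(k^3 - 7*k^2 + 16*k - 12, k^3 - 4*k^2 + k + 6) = k^2 - 5*k + 6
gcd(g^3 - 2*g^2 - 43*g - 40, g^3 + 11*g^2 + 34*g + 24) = g + 1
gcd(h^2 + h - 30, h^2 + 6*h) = h + 6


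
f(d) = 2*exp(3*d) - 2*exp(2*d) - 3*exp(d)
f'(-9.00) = 0.00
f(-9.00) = 0.00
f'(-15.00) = 0.00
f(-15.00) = 0.00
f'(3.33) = 127637.77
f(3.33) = 41969.68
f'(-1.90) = -0.52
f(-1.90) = -0.49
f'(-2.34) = -0.32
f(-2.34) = -0.31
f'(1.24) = 189.45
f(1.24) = 48.28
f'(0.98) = 77.10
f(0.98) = 15.64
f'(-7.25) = -0.00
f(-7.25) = -0.00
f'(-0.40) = -2.00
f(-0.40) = -2.31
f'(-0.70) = -1.74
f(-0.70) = -1.74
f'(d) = 6*exp(3*d) - 4*exp(2*d) - 3*exp(d)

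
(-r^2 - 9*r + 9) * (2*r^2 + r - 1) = -2*r^4 - 19*r^3 + 10*r^2 + 18*r - 9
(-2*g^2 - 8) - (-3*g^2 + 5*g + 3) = g^2 - 5*g - 11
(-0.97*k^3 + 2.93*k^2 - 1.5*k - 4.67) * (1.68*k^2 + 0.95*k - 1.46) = -1.6296*k^5 + 4.0009*k^4 + 1.6797*k^3 - 13.5484*k^2 - 2.2465*k + 6.8182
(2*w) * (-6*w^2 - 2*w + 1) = -12*w^3 - 4*w^2 + 2*w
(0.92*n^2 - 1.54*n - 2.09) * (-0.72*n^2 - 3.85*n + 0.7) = -0.6624*n^4 - 2.4332*n^3 + 8.0778*n^2 + 6.9685*n - 1.463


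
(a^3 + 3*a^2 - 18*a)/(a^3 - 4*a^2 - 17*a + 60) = a*(a + 6)/(a^2 - a - 20)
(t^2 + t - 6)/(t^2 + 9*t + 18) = (t - 2)/(t + 6)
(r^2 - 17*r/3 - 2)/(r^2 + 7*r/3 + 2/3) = (r - 6)/(r + 2)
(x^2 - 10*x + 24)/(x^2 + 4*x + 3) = (x^2 - 10*x + 24)/(x^2 + 4*x + 3)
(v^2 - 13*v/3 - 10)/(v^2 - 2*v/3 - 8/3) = (-3*v^2 + 13*v + 30)/(-3*v^2 + 2*v + 8)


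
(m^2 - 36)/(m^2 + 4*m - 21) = (m^2 - 36)/(m^2 + 4*m - 21)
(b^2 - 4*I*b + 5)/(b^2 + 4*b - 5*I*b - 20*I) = (b + I)/(b + 4)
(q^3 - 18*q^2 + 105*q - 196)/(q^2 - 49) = (q^2 - 11*q + 28)/(q + 7)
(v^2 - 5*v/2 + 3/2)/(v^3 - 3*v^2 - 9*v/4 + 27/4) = 2*(v - 1)/(2*v^2 - 3*v - 9)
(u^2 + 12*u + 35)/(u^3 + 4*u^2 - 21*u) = (u + 5)/(u*(u - 3))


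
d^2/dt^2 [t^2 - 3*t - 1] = 2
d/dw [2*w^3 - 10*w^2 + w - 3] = 6*w^2 - 20*w + 1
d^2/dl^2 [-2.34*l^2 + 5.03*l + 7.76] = -4.68000000000000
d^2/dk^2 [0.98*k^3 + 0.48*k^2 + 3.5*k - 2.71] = 5.88*k + 0.96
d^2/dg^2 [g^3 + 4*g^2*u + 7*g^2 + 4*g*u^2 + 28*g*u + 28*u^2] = 6*g + 8*u + 14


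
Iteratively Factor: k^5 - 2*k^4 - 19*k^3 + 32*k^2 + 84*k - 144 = (k - 2)*(k^4 - 19*k^2 - 6*k + 72) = (k - 4)*(k - 2)*(k^3 + 4*k^2 - 3*k - 18) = (k - 4)*(k - 2)*(k + 3)*(k^2 + k - 6) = (k - 4)*(k - 2)^2*(k + 3)*(k + 3)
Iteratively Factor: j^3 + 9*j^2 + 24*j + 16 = (j + 1)*(j^2 + 8*j + 16) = (j + 1)*(j + 4)*(j + 4)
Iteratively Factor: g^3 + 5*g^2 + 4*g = (g + 4)*(g^2 + g) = g*(g + 4)*(g + 1)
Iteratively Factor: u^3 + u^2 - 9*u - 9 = (u + 3)*(u^2 - 2*u - 3) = (u + 1)*(u + 3)*(u - 3)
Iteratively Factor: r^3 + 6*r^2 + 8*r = (r)*(r^2 + 6*r + 8) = r*(r + 2)*(r + 4)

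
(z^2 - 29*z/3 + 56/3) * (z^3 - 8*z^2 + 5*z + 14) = z^5 - 53*z^4/3 + 101*z^3 - 551*z^2/3 - 42*z + 784/3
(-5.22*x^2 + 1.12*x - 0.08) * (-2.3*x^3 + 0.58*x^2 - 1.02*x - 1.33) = 12.006*x^5 - 5.6036*x^4 + 6.158*x^3 + 5.7538*x^2 - 1.408*x + 0.1064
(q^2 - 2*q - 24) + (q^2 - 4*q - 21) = 2*q^2 - 6*q - 45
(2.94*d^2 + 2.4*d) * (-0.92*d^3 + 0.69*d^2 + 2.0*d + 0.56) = -2.7048*d^5 - 0.1794*d^4 + 7.536*d^3 + 6.4464*d^2 + 1.344*d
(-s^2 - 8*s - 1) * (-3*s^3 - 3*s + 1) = 3*s^5 + 24*s^4 + 6*s^3 + 23*s^2 - 5*s - 1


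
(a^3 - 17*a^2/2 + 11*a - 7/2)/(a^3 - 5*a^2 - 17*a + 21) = (a - 1/2)/(a + 3)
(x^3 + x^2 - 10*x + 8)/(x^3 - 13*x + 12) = (x - 2)/(x - 3)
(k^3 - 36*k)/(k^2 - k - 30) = k*(k + 6)/(k + 5)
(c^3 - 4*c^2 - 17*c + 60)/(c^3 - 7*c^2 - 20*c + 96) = (c - 5)/(c - 8)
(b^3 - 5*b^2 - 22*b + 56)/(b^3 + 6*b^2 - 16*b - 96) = (b^2 - 9*b + 14)/(b^2 + 2*b - 24)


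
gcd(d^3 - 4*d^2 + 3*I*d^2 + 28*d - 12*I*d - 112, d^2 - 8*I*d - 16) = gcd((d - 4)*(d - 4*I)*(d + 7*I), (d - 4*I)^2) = d - 4*I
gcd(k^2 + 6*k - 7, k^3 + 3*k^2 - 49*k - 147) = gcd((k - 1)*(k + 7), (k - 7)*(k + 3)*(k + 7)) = k + 7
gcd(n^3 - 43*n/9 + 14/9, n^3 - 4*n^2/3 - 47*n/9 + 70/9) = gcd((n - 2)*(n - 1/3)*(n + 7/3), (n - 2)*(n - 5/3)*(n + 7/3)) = n^2 + n/3 - 14/3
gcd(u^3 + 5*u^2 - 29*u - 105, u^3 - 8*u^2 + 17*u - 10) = u - 5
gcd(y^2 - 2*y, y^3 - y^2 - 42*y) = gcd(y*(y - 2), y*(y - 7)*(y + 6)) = y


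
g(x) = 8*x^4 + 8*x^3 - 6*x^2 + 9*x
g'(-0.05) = 9.66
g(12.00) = 178956.00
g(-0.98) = -14.73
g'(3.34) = 1428.96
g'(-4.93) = -3182.86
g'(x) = 32*x^3 + 24*x^2 - 12*x + 9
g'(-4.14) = -1800.62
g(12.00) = 178956.00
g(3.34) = 1256.78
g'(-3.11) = -684.12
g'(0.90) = 40.97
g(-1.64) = -8.31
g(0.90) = 14.32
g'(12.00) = 58617.00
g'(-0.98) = 13.69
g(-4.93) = 3577.04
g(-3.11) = 421.73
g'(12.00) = 58617.00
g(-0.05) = -0.47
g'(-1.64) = -47.92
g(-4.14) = 1642.37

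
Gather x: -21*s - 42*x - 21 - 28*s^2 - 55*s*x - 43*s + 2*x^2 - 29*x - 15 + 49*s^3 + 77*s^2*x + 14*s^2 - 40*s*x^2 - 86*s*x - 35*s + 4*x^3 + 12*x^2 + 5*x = 49*s^3 - 14*s^2 - 99*s + 4*x^3 + x^2*(14 - 40*s) + x*(77*s^2 - 141*s - 66) - 36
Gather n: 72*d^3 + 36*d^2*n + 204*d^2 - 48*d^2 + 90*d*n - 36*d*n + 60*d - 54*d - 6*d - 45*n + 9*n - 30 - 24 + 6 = 72*d^3 + 156*d^2 + n*(36*d^2 + 54*d - 36) - 48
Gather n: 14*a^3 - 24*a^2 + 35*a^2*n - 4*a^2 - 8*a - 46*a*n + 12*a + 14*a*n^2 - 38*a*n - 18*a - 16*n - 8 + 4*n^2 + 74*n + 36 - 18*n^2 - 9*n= 14*a^3 - 28*a^2 - 14*a + n^2*(14*a - 14) + n*(35*a^2 - 84*a + 49) + 28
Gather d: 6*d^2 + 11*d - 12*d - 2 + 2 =6*d^2 - d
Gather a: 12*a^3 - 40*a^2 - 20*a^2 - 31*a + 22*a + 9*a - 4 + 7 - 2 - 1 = 12*a^3 - 60*a^2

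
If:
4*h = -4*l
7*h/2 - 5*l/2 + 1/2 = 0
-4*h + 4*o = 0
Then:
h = -1/12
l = 1/12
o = -1/12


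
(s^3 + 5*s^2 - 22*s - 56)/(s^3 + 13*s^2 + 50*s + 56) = (s - 4)/(s + 4)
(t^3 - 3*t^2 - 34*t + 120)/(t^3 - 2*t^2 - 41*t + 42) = (t^2 - 9*t + 20)/(t^2 - 8*t + 7)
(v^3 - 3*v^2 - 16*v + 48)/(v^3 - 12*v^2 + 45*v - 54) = (v^2 - 16)/(v^2 - 9*v + 18)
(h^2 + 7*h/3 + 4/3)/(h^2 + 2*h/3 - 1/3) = (3*h + 4)/(3*h - 1)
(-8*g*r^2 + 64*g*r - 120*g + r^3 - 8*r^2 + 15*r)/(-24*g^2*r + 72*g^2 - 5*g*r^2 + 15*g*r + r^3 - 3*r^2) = (r - 5)/(3*g + r)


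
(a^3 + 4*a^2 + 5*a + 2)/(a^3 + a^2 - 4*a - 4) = (a + 1)/(a - 2)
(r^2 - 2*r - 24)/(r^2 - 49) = (r^2 - 2*r - 24)/(r^2 - 49)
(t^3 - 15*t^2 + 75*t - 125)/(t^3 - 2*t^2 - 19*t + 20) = (t^2 - 10*t + 25)/(t^2 + 3*t - 4)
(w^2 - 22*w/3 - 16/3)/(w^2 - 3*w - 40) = (w + 2/3)/(w + 5)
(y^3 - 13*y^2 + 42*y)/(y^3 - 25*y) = (y^2 - 13*y + 42)/(y^2 - 25)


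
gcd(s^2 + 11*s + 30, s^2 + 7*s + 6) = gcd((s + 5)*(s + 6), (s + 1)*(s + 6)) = s + 6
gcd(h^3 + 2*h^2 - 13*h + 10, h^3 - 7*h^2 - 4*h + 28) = h - 2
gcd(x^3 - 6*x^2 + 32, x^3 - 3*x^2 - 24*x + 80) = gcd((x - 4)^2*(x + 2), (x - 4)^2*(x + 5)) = x^2 - 8*x + 16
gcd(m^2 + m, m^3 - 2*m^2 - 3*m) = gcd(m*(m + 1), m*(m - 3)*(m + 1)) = m^2 + m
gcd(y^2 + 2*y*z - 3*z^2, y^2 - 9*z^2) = y + 3*z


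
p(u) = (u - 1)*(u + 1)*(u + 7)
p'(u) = (u - 1)*(u + 1) + (u - 1)*(u + 7) + (u + 1)*(u + 7)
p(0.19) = -6.93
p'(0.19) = 1.77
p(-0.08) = -6.88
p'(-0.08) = -2.10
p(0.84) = -2.31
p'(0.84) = 12.88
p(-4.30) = 47.22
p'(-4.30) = -5.73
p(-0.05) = -6.93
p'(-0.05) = -1.69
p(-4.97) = 48.11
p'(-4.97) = 3.52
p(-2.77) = 28.23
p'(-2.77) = -16.76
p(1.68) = 15.82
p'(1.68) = 30.99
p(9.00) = 1280.00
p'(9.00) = 368.00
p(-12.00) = -715.00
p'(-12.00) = 263.00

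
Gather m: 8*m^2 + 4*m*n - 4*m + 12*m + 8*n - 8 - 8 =8*m^2 + m*(4*n + 8) + 8*n - 16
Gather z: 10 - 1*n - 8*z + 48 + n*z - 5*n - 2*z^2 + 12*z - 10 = -6*n - 2*z^2 + z*(n + 4) + 48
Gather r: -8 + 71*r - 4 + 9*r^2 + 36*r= 9*r^2 + 107*r - 12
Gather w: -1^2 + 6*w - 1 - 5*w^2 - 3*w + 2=-5*w^2 + 3*w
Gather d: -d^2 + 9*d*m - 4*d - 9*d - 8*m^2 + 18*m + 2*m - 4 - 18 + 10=-d^2 + d*(9*m - 13) - 8*m^2 + 20*m - 12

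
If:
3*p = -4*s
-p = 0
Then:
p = 0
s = 0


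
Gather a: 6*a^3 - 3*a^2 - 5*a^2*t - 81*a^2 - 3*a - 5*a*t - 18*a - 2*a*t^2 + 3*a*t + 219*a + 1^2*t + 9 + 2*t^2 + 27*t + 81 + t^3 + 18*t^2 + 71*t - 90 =6*a^3 + a^2*(-5*t - 84) + a*(-2*t^2 - 2*t + 198) + t^3 + 20*t^2 + 99*t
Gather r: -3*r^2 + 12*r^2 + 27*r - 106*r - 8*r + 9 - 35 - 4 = 9*r^2 - 87*r - 30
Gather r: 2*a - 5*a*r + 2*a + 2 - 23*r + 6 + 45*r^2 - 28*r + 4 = 4*a + 45*r^2 + r*(-5*a - 51) + 12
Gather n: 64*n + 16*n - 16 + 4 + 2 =80*n - 10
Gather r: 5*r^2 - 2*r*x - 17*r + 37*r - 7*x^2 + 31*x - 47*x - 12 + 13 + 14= 5*r^2 + r*(20 - 2*x) - 7*x^2 - 16*x + 15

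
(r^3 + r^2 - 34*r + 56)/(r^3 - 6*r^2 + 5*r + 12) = (r^2 + 5*r - 14)/(r^2 - 2*r - 3)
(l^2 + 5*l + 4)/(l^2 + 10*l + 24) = (l + 1)/(l + 6)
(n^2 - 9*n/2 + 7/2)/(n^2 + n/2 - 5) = (2*n^2 - 9*n + 7)/(2*n^2 + n - 10)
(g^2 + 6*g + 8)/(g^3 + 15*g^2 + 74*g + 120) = (g + 2)/(g^2 + 11*g + 30)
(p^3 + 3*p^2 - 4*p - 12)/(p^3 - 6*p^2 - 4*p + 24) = (p + 3)/(p - 6)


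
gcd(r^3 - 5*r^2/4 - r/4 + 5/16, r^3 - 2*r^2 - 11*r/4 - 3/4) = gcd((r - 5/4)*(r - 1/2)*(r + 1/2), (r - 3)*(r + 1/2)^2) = r + 1/2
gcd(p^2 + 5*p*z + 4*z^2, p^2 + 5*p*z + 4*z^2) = p^2 + 5*p*z + 4*z^2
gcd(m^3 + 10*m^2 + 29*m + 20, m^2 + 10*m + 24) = m + 4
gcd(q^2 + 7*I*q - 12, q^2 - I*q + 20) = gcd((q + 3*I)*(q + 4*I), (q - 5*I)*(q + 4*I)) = q + 4*I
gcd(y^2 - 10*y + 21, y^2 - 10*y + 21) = y^2 - 10*y + 21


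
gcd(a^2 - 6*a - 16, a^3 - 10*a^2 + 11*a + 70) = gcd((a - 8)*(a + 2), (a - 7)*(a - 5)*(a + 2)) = a + 2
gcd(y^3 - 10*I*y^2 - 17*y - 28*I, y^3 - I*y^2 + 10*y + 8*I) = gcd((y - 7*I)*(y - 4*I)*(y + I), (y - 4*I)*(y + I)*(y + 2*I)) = y^2 - 3*I*y + 4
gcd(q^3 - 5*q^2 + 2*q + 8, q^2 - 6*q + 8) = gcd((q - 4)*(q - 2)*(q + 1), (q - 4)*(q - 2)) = q^2 - 6*q + 8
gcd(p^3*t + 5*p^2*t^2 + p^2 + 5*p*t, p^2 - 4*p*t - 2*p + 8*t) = 1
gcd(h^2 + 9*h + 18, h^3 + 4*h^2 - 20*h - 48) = h + 6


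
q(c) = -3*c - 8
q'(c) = -3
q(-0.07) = -7.79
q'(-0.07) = -3.00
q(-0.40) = -6.80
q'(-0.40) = -3.00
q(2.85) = -16.55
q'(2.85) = -3.00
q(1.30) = -11.90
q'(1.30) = -3.00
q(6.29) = -26.87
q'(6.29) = -3.00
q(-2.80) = 0.40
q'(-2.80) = -3.00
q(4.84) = -22.52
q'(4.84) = -3.00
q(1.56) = -12.68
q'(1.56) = -3.00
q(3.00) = -17.00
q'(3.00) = -3.00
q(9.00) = -35.00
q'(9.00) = -3.00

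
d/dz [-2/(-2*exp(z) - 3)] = -4*exp(z)/(2*exp(z) + 3)^2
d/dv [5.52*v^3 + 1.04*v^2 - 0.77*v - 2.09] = 16.56*v^2 + 2.08*v - 0.77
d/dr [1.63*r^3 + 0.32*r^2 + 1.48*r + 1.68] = 4.89*r^2 + 0.64*r + 1.48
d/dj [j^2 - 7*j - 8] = 2*j - 7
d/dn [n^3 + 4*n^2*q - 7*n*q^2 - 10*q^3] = 3*n^2 + 8*n*q - 7*q^2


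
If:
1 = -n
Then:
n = -1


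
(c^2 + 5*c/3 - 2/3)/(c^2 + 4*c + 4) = (c - 1/3)/(c + 2)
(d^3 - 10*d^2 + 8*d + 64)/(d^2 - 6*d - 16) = d - 4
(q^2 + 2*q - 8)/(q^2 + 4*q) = (q - 2)/q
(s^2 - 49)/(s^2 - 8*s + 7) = (s + 7)/(s - 1)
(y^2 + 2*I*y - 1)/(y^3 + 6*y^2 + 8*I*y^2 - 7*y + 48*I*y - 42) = (y + I)/(y^2 + y*(6 + 7*I) + 42*I)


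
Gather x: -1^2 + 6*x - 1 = 6*x - 2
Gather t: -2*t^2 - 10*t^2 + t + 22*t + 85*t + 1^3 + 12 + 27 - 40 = -12*t^2 + 108*t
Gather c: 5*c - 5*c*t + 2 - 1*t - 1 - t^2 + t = c*(5 - 5*t) - t^2 + 1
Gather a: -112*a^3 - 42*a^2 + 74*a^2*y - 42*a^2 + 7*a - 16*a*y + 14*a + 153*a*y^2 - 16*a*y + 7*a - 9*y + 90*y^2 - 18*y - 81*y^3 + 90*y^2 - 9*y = -112*a^3 + a^2*(74*y - 84) + a*(153*y^2 - 32*y + 28) - 81*y^3 + 180*y^2 - 36*y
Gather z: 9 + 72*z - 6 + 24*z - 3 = 96*z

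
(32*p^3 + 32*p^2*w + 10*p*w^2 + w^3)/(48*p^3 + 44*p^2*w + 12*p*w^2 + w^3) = (4*p + w)/(6*p + w)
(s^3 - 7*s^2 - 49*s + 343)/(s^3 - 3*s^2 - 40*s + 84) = (s^2 - 49)/(s^2 + 4*s - 12)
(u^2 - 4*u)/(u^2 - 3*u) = (u - 4)/(u - 3)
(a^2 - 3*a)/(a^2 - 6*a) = (a - 3)/(a - 6)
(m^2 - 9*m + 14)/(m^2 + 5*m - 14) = (m - 7)/(m + 7)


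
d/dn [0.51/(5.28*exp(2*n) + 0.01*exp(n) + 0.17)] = (-5.3856*exp(n) - 0.0051)*exp(n)/(5.28*exp(2*n) + 0.01*exp(n) + 0.17)^2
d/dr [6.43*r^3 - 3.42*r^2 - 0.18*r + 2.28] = 19.29*r^2 - 6.84*r - 0.18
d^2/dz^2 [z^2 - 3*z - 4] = 2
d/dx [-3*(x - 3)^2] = 18 - 6*x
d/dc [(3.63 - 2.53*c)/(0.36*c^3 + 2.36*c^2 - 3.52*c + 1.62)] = (1.8216*c^3 + 2.0504*c^2 - 17.1336*c + 8.679)/(0.1296*c^6 + 1.6992*c^5 + 3.0352*c^4 - 15.448*c^3 + 20.0368*c^2 - 11.4048*c + 2.6244)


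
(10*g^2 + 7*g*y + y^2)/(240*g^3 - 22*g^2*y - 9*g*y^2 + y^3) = (2*g + y)/(48*g^2 - 14*g*y + y^2)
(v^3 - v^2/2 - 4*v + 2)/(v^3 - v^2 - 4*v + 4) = (v - 1/2)/(v - 1)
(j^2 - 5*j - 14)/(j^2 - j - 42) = (j + 2)/(j + 6)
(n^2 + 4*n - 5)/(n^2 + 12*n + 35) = (n - 1)/(n + 7)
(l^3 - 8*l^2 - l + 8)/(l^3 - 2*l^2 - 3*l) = (l^2 - 9*l + 8)/(l*(l - 3))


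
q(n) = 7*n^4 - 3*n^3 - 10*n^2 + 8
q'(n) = 28*n^3 - 9*n^2 - 20*n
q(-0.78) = 5.93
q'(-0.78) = -3.16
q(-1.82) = 69.77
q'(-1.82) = -162.21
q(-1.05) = 8.96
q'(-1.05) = -21.34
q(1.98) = 53.10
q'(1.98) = 142.46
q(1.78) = 29.67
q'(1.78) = 93.80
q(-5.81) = 8235.13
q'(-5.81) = -5679.05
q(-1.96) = 95.48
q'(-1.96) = -206.20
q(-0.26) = 7.41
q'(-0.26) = 4.10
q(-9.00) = 47312.00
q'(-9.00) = -20961.00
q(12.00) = 138536.00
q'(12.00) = 46848.00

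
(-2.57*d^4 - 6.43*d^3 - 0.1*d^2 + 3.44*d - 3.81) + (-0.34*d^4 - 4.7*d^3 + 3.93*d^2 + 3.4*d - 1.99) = -2.91*d^4 - 11.13*d^3 + 3.83*d^2 + 6.84*d - 5.8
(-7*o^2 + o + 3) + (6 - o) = 9 - 7*o^2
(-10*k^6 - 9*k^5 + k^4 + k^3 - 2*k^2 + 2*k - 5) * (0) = 0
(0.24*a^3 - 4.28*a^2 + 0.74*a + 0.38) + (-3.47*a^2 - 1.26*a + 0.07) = 0.24*a^3 - 7.75*a^2 - 0.52*a + 0.45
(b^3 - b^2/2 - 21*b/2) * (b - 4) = b^4 - 9*b^3/2 - 17*b^2/2 + 42*b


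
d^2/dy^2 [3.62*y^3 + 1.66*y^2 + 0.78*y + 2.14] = 21.72*y + 3.32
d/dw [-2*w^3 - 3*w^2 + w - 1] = -6*w^2 - 6*w + 1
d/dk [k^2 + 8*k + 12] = 2*k + 8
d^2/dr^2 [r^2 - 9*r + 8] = 2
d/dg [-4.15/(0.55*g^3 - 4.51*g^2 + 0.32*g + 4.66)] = (6.8475*g^2 - 37.433*g + 1.328)/(0.55*g^3 - 4.51*g^2 + 0.32*g + 4.66)^2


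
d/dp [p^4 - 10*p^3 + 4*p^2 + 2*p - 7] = 4*p^3 - 30*p^2 + 8*p + 2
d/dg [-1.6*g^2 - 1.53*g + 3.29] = -3.2*g - 1.53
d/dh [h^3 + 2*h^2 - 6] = h*(3*h + 4)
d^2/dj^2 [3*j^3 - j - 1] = 18*j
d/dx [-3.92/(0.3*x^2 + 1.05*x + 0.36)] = (2.352*x + 4.116)/(0.3*x^2 + 1.05*x + 0.36)^2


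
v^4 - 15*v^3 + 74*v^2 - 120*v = v*(v - 6)*(v - 5)*(v - 4)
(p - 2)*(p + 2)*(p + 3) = p^3 + 3*p^2 - 4*p - 12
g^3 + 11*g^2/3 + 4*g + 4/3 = (g + 2/3)*(g + 1)*(g + 2)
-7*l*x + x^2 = x*(-7*l + x)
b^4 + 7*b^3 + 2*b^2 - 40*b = b*(b - 2)*(b + 4)*(b + 5)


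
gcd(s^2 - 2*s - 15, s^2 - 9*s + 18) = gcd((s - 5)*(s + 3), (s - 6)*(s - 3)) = 1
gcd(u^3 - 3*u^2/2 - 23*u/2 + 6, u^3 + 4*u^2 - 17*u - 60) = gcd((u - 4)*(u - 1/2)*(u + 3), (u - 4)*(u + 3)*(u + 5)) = u^2 - u - 12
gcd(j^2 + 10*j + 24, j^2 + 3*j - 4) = j + 4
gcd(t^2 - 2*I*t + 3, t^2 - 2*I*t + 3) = t^2 - 2*I*t + 3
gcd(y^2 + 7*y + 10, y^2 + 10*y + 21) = 1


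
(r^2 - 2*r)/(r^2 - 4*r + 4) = r/(r - 2)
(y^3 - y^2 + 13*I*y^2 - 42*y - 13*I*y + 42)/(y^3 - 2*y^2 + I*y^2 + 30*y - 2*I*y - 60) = (y^2 + y*(-1 + 7*I) - 7*I)/(y^2 - y*(2 + 5*I) + 10*I)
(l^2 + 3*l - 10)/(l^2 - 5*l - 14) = (-l^2 - 3*l + 10)/(-l^2 + 5*l + 14)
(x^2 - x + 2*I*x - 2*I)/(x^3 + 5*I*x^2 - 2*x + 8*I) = (x - 1)/(x^2 + 3*I*x + 4)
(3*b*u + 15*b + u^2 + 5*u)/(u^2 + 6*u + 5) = (3*b + u)/(u + 1)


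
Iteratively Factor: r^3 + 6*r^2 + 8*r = (r + 2)*(r^2 + 4*r) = (r + 2)*(r + 4)*(r)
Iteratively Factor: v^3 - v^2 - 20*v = (v - 5)*(v^2 + 4*v) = (v - 5)*(v + 4)*(v)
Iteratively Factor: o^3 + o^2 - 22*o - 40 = (o - 5)*(o^2 + 6*o + 8) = (o - 5)*(o + 2)*(o + 4)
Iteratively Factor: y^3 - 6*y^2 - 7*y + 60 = (y + 3)*(y^2 - 9*y + 20) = (y - 4)*(y + 3)*(y - 5)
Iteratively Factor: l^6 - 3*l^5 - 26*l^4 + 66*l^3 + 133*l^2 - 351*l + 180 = (l - 5)*(l^5 + 2*l^4 - 16*l^3 - 14*l^2 + 63*l - 36) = (l - 5)*(l + 4)*(l^4 - 2*l^3 - 8*l^2 + 18*l - 9) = (l - 5)*(l - 1)*(l + 4)*(l^3 - l^2 - 9*l + 9) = (l - 5)*(l - 1)*(l + 3)*(l + 4)*(l^2 - 4*l + 3) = (l - 5)*(l - 1)^2*(l + 3)*(l + 4)*(l - 3)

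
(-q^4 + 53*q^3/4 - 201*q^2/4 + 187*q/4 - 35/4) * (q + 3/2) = -q^5 + 47*q^4/4 - 243*q^3/8 - 229*q^2/8 + 491*q/8 - 105/8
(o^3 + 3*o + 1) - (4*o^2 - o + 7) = o^3 - 4*o^2 + 4*o - 6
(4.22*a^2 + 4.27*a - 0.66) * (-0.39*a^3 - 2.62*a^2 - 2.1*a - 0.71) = -1.6458*a^5 - 12.7217*a^4 - 19.792*a^3 - 10.234*a^2 - 1.6457*a + 0.4686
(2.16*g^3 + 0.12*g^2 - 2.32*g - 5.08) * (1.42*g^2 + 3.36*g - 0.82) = 3.0672*g^5 + 7.428*g^4 - 4.6624*g^3 - 15.1072*g^2 - 15.1664*g + 4.1656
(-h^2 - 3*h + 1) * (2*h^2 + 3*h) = -2*h^4 - 9*h^3 - 7*h^2 + 3*h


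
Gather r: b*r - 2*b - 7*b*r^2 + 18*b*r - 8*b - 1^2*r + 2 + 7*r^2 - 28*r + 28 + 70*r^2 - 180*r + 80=-10*b + r^2*(77 - 7*b) + r*(19*b - 209) + 110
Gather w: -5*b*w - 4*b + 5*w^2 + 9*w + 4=-4*b + 5*w^2 + w*(9 - 5*b) + 4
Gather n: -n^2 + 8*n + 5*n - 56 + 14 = -n^2 + 13*n - 42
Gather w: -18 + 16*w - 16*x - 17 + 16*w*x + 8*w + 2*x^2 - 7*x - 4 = w*(16*x + 24) + 2*x^2 - 23*x - 39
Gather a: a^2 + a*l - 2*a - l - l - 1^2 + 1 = a^2 + a*(l - 2) - 2*l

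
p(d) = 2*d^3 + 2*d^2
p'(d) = 6*d^2 + 4*d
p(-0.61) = 0.29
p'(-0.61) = -0.21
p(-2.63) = -22.55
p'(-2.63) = 30.98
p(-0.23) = 0.08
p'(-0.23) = -0.60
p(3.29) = 92.87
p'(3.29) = 78.10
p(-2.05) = -8.83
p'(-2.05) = 17.02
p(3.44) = 105.08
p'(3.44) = 84.76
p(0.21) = 0.11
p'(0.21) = 1.10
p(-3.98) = -94.41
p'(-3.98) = 79.12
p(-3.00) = -36.00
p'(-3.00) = 42.00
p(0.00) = 0.00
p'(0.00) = 0.00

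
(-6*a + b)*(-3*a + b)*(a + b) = 18*a^3 + 9*a^2*b - 8*a*b^2 + b^3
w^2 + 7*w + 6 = (w + 1)*(w + 6)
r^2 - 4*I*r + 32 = (r - 8*I)*(r + 4*I)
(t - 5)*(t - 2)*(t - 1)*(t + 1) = t^4 - 7*t^3 + 9*t^2 + 7*t - 10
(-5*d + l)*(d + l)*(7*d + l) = -35*d^3 - 33*d^2*l + 3*d*l^2 + l^3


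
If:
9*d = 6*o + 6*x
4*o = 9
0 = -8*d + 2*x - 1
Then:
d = -11/10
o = 9/4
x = -39/10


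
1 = 1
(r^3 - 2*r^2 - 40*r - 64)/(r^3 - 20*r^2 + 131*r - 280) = (r^2 + 6*r + 8)/(r^2 - 12*r + 35)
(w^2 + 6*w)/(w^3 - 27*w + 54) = w/(w^2 - 6*w + 9)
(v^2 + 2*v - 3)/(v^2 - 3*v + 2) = (v + 3)/(v - 2)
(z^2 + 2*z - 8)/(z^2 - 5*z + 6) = (z + 4)/(z - 3)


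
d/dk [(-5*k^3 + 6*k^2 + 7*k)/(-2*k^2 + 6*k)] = 5*(k^2 - 6*k + 5)/(2*(k^2 - 6*k + 9))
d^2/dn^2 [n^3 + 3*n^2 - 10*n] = 6*n + 6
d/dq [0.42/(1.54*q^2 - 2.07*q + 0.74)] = (0.8694 - 1.2936*q)/(1.54*q^2 - 2.07*q + 0.74)^2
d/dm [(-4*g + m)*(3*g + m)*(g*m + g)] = g*(-12*g^2 - 2*g*m - g + 3*m^2 + 2*m)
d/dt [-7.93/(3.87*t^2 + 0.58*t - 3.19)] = (61.3782*t + 4.5994)/(3.87*t^2 + 0.58*t - 3.19)^2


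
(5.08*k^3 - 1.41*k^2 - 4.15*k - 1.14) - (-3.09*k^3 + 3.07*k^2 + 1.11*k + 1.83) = 8.17*k^3 - 4.48*k^2 - 5.26*k - 2.97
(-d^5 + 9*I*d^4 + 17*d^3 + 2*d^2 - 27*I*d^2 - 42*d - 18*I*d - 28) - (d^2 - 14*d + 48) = -d^5 + 9*I*d^4 + 17*d^3 + d^2 - 27*I*d^2 - 28*d - 18*I*d - 76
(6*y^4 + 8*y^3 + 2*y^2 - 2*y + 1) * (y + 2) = 6*y^5 + 20*y^4 + 18*y^3 + 2*y^2 - 3*y + 2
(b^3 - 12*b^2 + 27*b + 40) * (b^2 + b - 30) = b^5 - 11*b^4 - 15*b^3 + 427*b^2 - 770*b - 1200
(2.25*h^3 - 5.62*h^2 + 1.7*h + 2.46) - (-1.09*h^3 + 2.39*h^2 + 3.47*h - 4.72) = 3.34*h^3 - 8.01*h^2 - 1.77*h + 7.18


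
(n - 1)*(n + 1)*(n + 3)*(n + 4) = n^4 + 7*n^3 + 11*n^2 - 7*n - 12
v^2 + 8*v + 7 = (v + 1)*(v + 7)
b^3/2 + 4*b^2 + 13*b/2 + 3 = (b/2 + 1/2)*(b + 1)*(b + 6)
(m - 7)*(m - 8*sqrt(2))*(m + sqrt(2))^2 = m^4 - 6*sqrt(2)*m^3 - 7*m^3 - 30*m^2 + 42*sqrt(2)*m^2 - 16*sqrt(2)*m + 210*m + 112*sqrt(2)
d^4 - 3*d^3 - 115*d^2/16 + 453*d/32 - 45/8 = (d - 4)*(d - 3/4)^2*(d + 5/2)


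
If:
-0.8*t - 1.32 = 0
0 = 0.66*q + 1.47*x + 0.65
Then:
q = -2.22727272727273*x - 0.984848484848485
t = -1.65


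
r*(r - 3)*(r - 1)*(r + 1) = r^4 - 3*r^3 - r^2 + 3*r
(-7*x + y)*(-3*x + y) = 21*x^2 - 10*x*y + y^2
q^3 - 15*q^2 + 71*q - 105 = (q - 7)*(q - 5)*(q - 3)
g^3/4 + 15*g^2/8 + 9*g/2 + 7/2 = (g/4 + 1/2)*(g + 2)*(g + 7/2)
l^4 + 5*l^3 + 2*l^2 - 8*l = l*(l - 1)*(l + 2)*(l + 4)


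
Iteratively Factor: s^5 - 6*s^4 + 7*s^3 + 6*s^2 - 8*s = (s)*(s^4 - 6*s^3 + 7*s^2 + 6*s - 8) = s*(s - 2)*(s^3 - 4*s^2 - s + 4) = s*(s - 4)*(s - 2)*(s^2 - 1) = s*(s - 4)*(s - 2)*(s - 1)*(s + 1)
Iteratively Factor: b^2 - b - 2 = (b - 2)*(b + 1)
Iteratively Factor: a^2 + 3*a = (a + 3)*(a)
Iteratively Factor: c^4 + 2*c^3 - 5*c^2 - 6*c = (c + 3)*(c^3 - c^2 - 2*c) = c*(c + 3)*(c^2 - c - 2) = c*(c - 2)*(c + 3)*(c + 1)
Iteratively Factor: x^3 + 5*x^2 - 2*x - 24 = (x + 3)*(x^2 + 2*x - 8) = (x + 3)*(x + 4)*(x - 2)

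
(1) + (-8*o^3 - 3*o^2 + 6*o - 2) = -8*o^3 - 3*o^2 + 6*o - 1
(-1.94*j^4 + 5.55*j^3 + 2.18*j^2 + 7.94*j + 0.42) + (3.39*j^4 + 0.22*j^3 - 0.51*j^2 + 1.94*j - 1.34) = 1.45*j^4 + 5.77*j^3 + 1.67*j^2 + 9.88*j - 0.92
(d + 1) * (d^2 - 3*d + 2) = d^3 - 2*d^2 - d + 2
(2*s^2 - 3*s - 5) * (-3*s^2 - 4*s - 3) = -6*s^4 + s^3 + 21*s^2 + 29*s + 15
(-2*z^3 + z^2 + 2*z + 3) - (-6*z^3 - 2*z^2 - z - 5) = 4*z^3 + 3*z^2 + 3*z + 8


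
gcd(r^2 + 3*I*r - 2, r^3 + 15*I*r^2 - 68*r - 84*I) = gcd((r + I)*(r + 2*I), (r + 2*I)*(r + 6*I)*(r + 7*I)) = r + 2*I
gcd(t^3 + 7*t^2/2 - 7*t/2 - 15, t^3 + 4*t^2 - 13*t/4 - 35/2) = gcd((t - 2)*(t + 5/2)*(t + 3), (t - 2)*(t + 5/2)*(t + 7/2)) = t^2 + t/2 - 5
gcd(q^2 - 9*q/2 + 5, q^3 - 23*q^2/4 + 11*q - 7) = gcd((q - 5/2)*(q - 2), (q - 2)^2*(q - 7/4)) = q - 2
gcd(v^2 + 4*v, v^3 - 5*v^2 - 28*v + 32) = v + 4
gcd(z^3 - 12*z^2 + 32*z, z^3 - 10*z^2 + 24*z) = z^2 - 4*z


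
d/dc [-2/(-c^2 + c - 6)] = 2*(1 - 2*c)/(c^2 - c + 6)^2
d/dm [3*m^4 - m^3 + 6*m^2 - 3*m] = 12*m^3 - 3*m^2 + 12*m - 3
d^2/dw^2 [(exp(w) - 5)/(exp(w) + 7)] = 12*(7 - exp(w))*exp(w)/(exp(3*w) + 21*exp(2*w) + 147*exp(w) + 343)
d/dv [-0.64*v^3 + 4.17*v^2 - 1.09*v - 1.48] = -1.92*v^2 + 8.34*v - 1.09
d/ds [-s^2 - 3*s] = -2*s - 3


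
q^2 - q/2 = q*(q - 1/2)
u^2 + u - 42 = (u - 6)*(u + 7)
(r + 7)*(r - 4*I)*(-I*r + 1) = -I*r^3 - 3*r^2 - 7*I*r^2 - 21*r - 4*I*r - 28*I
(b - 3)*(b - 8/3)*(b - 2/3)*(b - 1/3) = b^4 - 20*b^3/3 + 125*b^2/9 - 250*b/27 + 16/9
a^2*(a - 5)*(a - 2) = a^4 - 7*a^3 + 10*a^2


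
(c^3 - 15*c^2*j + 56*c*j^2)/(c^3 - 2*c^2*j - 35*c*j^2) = (c - 8*j)/(c + 5*j)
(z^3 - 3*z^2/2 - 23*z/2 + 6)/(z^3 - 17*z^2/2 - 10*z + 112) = (2*z^2 + 5*z - 3)/(2*z^2 - 9*z - 56)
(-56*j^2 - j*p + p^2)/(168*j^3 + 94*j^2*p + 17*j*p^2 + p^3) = (-8*j + p)/(24*j^2 + 10*j*p + p^2)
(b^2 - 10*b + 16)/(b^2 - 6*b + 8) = (b - 8)/(b - 4)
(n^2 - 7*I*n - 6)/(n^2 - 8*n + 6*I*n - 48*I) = (n^2 - 7*I*n - 6)/(n^2 + n*(-8 + 6*I) - 48*I)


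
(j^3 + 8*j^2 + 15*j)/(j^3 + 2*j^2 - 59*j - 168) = j*(j + 5)/(j^2 - j - 56)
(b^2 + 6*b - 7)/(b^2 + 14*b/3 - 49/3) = 3*(b - 1)/(3*b - 7)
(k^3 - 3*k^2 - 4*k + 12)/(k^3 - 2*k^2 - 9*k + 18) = (k + 2)/(k + 3)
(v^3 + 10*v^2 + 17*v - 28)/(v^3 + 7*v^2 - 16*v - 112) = (v - 1)/(v - 4)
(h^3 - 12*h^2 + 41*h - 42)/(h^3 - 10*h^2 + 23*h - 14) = (h - 3)/(h - 1)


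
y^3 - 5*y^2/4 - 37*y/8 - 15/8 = (y - 3)*(y + 1/2)*(y + 5/4)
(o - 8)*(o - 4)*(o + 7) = o^3 - 5*o^2 - 52*o + 224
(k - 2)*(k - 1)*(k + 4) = k^3 + k^2 - 10*k + 8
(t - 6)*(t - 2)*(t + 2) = t^3 - 6*t^2 - 4*t + 24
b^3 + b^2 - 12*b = b*(b - 3)*(b + 4)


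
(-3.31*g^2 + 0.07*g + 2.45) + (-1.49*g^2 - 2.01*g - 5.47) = -4.8*g^2 - 1.94*g - 3.02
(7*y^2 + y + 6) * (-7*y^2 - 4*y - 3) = -49*y^4 - 35*y^3 - 67*y^2 - 27*y - 18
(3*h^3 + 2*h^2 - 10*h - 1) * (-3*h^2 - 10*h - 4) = -9*h^5 - 36*h^4 - 2*h^3 + 95*h^2 + 50*h + 4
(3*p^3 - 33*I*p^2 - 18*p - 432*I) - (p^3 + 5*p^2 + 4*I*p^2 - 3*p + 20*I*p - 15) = 2*p^3 - 5*p^2 - 37*I*p^2 - 15*p - 20*I*p + 15 - 432*I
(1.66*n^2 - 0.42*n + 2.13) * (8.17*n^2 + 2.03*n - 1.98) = 13.5622*n^4 - 0.0616000000000003*n^3 + 13.2627*n^2 + 5.1555*n - 4.2174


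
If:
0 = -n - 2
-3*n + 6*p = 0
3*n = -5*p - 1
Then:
No Solution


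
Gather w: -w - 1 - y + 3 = -w - y + 2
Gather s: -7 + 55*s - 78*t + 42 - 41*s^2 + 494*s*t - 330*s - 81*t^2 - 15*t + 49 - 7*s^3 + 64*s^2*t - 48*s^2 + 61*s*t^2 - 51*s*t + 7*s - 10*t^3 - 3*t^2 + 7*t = -7*s^3 + s^2*(64*t - 89) + s*(61*t^2 + 443*t - 268) - 10*t^3 - 84*t^2 - 86*t + 84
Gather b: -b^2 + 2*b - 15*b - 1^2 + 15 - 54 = -b^2 - 13*b - 40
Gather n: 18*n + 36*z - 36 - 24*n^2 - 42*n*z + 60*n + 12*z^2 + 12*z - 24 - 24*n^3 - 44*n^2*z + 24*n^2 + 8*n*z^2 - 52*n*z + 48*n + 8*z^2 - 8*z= -24*n^3 - 44*n^2*z + n*(8*z^2 - 94*z + 126) + 20*z^2 + 40*z - 60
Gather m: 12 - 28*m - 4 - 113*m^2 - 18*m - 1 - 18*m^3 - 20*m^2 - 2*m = -18*m^3 - 133*m^2 - 48*m + 7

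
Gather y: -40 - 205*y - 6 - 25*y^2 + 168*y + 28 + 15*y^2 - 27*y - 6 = -10*y^2 - 64*y - 24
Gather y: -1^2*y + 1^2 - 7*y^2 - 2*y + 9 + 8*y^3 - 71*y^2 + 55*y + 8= 8*y^3 - 78*y^2 + 52*y + 18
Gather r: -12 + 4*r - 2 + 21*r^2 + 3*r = 21*r^2 + 7*r - 14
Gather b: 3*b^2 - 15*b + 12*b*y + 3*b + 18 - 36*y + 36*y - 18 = 3*b^2 + b*(12*y - 12)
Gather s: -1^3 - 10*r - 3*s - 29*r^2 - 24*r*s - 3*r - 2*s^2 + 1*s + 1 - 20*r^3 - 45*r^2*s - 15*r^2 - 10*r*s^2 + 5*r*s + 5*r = -20*r^3 - 44*r^2 - 8*r + s^2*(-10*r - 2) + s*(-45*r^2 - 19*r - 2)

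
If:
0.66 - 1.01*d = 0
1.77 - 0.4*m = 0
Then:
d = 0.65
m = 4.42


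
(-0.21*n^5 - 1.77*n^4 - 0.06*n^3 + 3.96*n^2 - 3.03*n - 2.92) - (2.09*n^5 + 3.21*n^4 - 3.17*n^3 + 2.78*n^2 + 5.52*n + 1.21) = -2.3*n^5 - 4.98*n^4 + 3.11*n^3 + 1.18*n^2 - 8.55*n - 4.13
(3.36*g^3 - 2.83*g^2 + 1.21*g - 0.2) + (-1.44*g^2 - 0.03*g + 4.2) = 3.36*g^3 - 4.27*g^2 + 1.18*g + 4.0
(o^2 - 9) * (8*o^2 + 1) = 8*o^4 - 71*o^2 - 9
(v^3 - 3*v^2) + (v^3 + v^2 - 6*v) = 2*v^3 - 2*v^2 - 6*v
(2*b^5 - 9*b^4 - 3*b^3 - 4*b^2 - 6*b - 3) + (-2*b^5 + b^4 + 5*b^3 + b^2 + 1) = -8*b^4 + 2*b^3 - 3*b^2 - 6*b - 2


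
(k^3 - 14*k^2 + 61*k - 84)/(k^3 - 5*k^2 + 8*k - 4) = (k^3 - 14*k^2 + 61*k - 84)/(k^3 - 5*k^2 + 8*k - 4)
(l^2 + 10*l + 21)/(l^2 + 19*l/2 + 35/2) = 2*(l + 3)/(2*l + 5)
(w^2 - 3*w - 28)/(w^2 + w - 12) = (w - 7)/(w - 3)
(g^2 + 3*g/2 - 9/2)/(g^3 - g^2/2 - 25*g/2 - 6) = (2*g - 3)/(2*g^2 - 7*g - 4)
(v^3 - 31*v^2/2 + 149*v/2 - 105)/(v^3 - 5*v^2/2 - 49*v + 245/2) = (v - 6)/(v + 7)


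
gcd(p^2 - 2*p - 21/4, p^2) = 1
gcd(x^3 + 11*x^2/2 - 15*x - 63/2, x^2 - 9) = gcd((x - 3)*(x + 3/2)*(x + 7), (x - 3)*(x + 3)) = x - 3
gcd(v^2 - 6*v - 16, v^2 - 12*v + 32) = v - 8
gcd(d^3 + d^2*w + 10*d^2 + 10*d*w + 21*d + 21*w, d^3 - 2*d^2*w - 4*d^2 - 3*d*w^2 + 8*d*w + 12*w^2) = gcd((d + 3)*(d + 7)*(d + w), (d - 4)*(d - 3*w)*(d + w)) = d + w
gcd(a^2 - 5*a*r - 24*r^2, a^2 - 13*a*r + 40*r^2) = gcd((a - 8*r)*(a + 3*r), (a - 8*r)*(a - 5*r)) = -a + 8*r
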